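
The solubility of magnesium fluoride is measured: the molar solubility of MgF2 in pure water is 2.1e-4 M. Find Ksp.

MgF2(s) ⇌ Mg^2+ + 2 F^-
If s mol/L of MgF2 dissolves, [Mg^2+] = s and [F^-] = 2s.
Ksp = [Mg^2+][F^-]^2
So Ksp = s × (2s)^2 = 4s^3
Ksp = 4 × (2.1 × 10^-4)^3 = 3.7 × 10^-11

3.7 x 10^-11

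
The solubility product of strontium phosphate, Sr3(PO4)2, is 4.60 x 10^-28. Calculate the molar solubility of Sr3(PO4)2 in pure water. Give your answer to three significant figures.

1.34e-6 M

Sr3(PO4)2(s) <=> 3 Sr^2+ + 2 PO4^3-
Ksp = [Sr^2+]^3[PO4^3-]^2
For each mole of Sr3(PO4)2 that dissolves: [Sr^2+] = 3s, [PO4^3-] = 2s.
So Ksp = (3s)^3 × (2s)^2 = 108s^5
s^5 = 4.60 x 10^-28 / 108, so s = 1.34 x 10^-6 M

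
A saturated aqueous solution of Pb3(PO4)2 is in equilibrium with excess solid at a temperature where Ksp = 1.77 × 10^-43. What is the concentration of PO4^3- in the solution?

Pb3(PO4)2(s) <=> 3 Pb^2+(aq) + 2 PO4^3-(aq)
Ksp = [Pb^2+]^3[PO4^3-]^2
With molar solubility s: [Pb^2+] = 3s, [PO4^3-] = 2s.
Substituting: Ksp = (3s)^3(2s)^2 = 108s^5
Solving, s = (1.77 × 10^-43/108)^(1/5) = 1.104 x 10^-9 M
[PO4^3-] = 2s = 2.21 × 10^-9 M

2.21 × 10^-9 M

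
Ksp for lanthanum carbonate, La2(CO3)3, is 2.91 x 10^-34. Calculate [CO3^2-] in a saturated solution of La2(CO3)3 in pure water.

[CO3^2-] ≈ 2.31 x 10^-7 M

La2(CO3)3(s) <=> 2 La^3+(aq) + 3 CO3^2-(aq)
Ksp = [La^3+]^2[CO3^2-]^3
If s mol/L of La2(CO3)3 dissolves, [La^3+] = 2s and [CO3^2-] = 3s.
So Ksp = (2s)^2 × (3s)^3 = 108s^5
s^5 = 2.91 x 10^-34 / 108, so s = 7.693 × 10^-8 M
[CO3^2-] = 3s = 2.31 × 10^-7 M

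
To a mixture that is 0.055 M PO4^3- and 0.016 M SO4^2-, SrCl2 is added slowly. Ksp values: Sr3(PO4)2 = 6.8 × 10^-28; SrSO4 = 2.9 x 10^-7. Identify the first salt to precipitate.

Each salt begins to precipitate when Q = Ksp, i.e. when [Sr^2+] reaches its threshold.
For Sr3(PO4)2: 6.8 × 10^-28 = (0.055)^2 × [Sr^2+]^3  ⇒  [Sr^2+] = 6.1 x 10^-9 M.
For SrSO4: 2.9 x 10^-7 = 0.016 × [Sr^2+]  ⇒  [Sr^2+] = 1.8 x 10^-5 M.
The salt with the lower threshold [Sr^2+] precipitates first: Sr3(PO4)2.

Sr3(PO4)2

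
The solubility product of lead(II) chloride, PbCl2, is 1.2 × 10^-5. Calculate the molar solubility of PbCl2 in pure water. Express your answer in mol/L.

s = 1.4e-2 M

PbCl2(s) <=> Pb^2+ + 2 Cl^-
Ksp = [Pb^2+][Cl^-]^2
For each mole of PbCl2 that dissolves: [Pb^2+] = s, [Cl^-] = 2s.
Ksp = s(2s)^2 = 4s^3
Solving, s = (1.2 × 10^-5/4)^(1/3) = 1.4 × 10^-2 M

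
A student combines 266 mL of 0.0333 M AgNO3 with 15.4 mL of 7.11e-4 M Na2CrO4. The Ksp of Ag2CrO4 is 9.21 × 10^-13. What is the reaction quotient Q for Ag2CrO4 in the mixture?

Q = 3.86e-8

Total volume = 266 + 15.4 = 281.4 mL.
[Ag^+] = 3.33 × 10^-2 × (266/281.4) = 3.148 × 10^-2 M
[CrO4^2-] = 7.11 × 10^-4 × (15.4/281.4) = 3.891 × 10^-5 M
Ag2CrO4(s) ⇌ 2 Ag^+(aq) + CrO4^2-(aq), so Q = [Ag^+]^2[CrO4^2-]
Q = (3.148 x 10^-2)^2(3.891 × 10^-5) = 3.86 x 10^-8
Q > Ksp, so Ag2CrO4 will precipitate.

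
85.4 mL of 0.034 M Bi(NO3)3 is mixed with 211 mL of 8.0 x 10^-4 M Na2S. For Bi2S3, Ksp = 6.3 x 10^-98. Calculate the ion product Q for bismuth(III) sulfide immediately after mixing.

Q = 1.8 × 10^-14

Total volume = 85.4 + 211 = 296.4 mL.
[Bi^3+] = 3.4 x 10^-2 × (85.4/296.4) = 9.80 × 10^-3 M
[S^2-] = 8.0 × 10^-4 × (211/296.4) = 5.70 × 10^-4 M
Bi2S3(s) ⇌ 2 Bi^3+ + 3 S^2-, so Q = [Bi^3+]^2[S^2-]^3
Q = (9.80 × 10^-3)^2(5.70 × 10^-4)^3 = 1.8 × 10^-14
Q > Ksp, so Bi2S3 will precipitate.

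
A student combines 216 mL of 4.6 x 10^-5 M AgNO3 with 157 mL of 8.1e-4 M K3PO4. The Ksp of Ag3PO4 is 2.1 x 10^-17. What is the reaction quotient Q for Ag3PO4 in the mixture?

Total volume = 216 + 157 = 373 mL.
[Ag^+] = 4.6 × 10^-5 × (216/373) = 2.66 × 10^-5 M
[PO4^3-] = 8.1 × 10^-4 × (157/373) = 3.41 × 10^-4 M
Ag3PO4(s) <=> 3 Ag^+(aq) + PO4^3-(aq), so Q = [Ag^+]^3[PO4^3-]
Q = (2.66 × 10^-5)^3(3.41 × 10^-4) = 6.4 × 10^-18
Q < Ksp, so no precipitate of Ag3PO4 forms.

Q = 6.4 × 10^-18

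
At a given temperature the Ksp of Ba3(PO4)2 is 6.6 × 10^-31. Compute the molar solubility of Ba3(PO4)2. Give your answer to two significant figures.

s = 3.6 × 10^-7 M

Ba3(PO4)2(s) <=> 3 Ba^2+(aq) + 2 PO4^3-(aq)
Ksp = [Ba^2+]^3[PO4^3-]^2
Let s = molar solubility. Then [Ba^2+] = 3s and [PO4^3-] = 2s.
So Ksp = (3s)^3 × (2s)^2 = 108s^5
s = (6.6 × 10^-31 / 108)^(1/5) = 3.6 x 10^-7 M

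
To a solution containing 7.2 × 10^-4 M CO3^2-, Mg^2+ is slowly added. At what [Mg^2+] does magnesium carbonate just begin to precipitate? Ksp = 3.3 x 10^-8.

MgCO3(s) ⇌ Mg^2+ + CO3^2-
Ksp = [Mg^2+][CO3^2-]
Precipitation begins when Q = Ksp. With [CO3^2-] = 7.2 × 10^-4 M:
3.3 x 10^-8 = (7.2 × 10^-4) × [Mg^2+]
[Mg^2+] = (3.3 x 10^-8 / 7.2 x 10^-4) = 4.6 × 10^-5 M

[Mg^2+] = 4.6 × 10^-5 M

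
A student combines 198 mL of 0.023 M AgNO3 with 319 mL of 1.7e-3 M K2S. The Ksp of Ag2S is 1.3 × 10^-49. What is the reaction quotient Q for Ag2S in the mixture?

Total volume = 198 + 319 = 517 mL.
[Ag^+] = 2.3 × 10^-2 × (198/517) = 8.81 × 10^-3 M
[S^2-] = 1.7 × 10^-3 × (319/517) = 1.05 × 10^-3 M
Ag2S(s) ⇌ 2 Ag^+ + S^2-, so Q = [Ag^+]^2[S^2-]
Q = (8.81 × 10^-3)^2(1.05 × 10^-3) = 8.1 × 10^-8
Q > Ksp, so Ag2S will precipitate.

Q = 8.1e-8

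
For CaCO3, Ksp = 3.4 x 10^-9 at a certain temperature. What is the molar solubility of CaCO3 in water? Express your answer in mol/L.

5.8 x 10^-5 M

CaCO3(s) <=> Ca^2+ + CO3^2-
Ksp = [Ca^2+][CO3^2-]
With molar solubility s: [Ca^2+] = s, [CO3^2-] = s.
Ksp = s^2
s = √(3.4 x 10^-9) = 5.8 × 10^-5 M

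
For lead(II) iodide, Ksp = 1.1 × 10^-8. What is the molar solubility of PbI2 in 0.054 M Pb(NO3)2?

s = 2.3 x 10^-4 M

PbI2(s) <=> Pb^2+(aq) + 2 I^-(aq)
Ksp = [Pb^2+][I^-]^2
Let s be the molar solubility in this solution. [Pb^2+] = 0.054 + s ≈ 0.054, [I^-] = 2s (Ksp is small, so little additional dissolves).
Ksp ≈ 0.054 × (2s)^2
s = 2.3 × 10^-4 M
Check: s = 2.3 x 10^-4 ≪ 0.054, so the approximation is valid.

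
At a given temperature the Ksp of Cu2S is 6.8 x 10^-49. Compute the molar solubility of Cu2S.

5.5e-17 M

Cu2S(s) ⇌ 2 Cu^+(aq) + S^2-(aq)
Ksp = [Cu^+]^2[S^2-]
With molar solubility s: [Cu^+] = 2s, [S^2-] = s.
Substituting: Ksp = (2s)^2s = 4s^3
s^3 = 6.8 x 10^-49 / 4, so s = 5.5 × 10^-17 M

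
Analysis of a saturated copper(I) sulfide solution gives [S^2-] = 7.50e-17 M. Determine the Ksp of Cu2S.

Ksp = 1.69 × 10^-48

Cu2S(s) <=> 2 Cu^+ + S^2-
Stoichiometry gives [Cu^+] = (2/1)[S^2-] = 1.500 x 10^-16 M.
Ksp = [Cu^+]^2[S^2-]
Ksp = (1.500 × 10^-16)^2 × 7.50 x 10^-17 = 1.69 x 10^-48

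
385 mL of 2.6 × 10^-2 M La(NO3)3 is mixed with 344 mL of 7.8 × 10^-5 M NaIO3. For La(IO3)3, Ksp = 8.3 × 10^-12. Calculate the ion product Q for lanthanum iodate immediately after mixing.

Total volume = 385 + 344 = 729 mL.
[La^3+] = 2.6 x 10^-2 × (385/729) = 1.37 × 10^-2 M
[IO3^-] = 7.8 × 10^-5 × (344/729) = 3.68 × 10^-5 M
La(IO3)3(s) ⇌ La^3+ + 3 IO3^-, so Q = [La^3+][IO3^-]^3
Q = (1.37 × 10^-2)(3.68 x 10^-5)^3 = 6.8 × 10^-16
Q < Ksp, so no precipitate of La(IO3)3 forms.

Q ≈ 6.8 × 10^-16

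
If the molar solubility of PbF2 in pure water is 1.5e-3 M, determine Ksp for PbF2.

Ksp = 1.4 × 10^-8

PbF2(s) ⇌ Pb^2+(aq) + 2 F^-(aq)
If s mol/L of PbF2 dissolves, [Pb^2+] = s and [F^-] = 2s.
Ksp = [Pb^2+][F^-]^2
Ksp = s(2s)^2 = 4s^3
With s = 1.5 × 10^-3: Ksp = 1.4 × 10^-8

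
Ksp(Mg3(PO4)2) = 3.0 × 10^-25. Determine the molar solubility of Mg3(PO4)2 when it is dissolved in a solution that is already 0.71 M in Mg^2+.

s = 4.6e-13 M

Mg3(PO4)2(s) ⇌ 3 Mg^2+(aq) + 2 PO4^3-(aq)
Ksp = [Mg^2+]^3[PO4^3-]^2
Let s = moles of Mg3(PO4)2 that dissolve per litre. [Mg^2+] = 0.71 + 3s ≈ 0.71, [PO4^3-] = 2s (since the Mg^2+ already present dominates).
Ksp ≈ (0.71)^3 × (2s)^2
s = 4.6 × 10^-13 M
Check: 3s = 1.4 × 10^-12 ≪ 0.71, so the approximation is valid.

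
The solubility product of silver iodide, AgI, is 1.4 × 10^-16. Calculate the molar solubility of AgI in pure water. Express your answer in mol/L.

AgI(s) ⇌ Ag^+ + I^-
Ksp = [Ag^+][I^-]
If s mol/L of AgI dissolves, [Ag^+] = s and [I^-] = s.
Ksp = (s)(s) = s^2
s = (1.4 × 10^-16)^(1/2) = 1.2 × 10^-8 M

1.2 × 10^-8 M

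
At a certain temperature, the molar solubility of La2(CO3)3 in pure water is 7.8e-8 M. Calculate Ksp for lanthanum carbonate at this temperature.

La2(CO3)3(s) ⇌ 2 La^3+(aq) + 3 CO3^2-(aq)
If s mol/L of La2(CO3)3 dissolves, [La^3+] = 2s and [CO3^2-] = 3s.
Ksp = [La^3+]^2[CO3^2-]^3
Ksp = (2s)^2(3s)^3 = 108s^5
With s = 7.8 × 10^-8: Ksp = 3.1 x 10^-34

Ksp ≈ 3.1 × 10^-34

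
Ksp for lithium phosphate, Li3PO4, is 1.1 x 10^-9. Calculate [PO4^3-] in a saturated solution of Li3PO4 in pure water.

Li3PO4(s) ⇌ 3 Li^+(aq) + PO4^3-(aq)
Ksp = [Li^+]^3[PO4^3-]
For each mole of Li3PO4 that dissolves: [Li^+] = 3s, [PO4^3-] = s.
Ksp = (3s)^3s = 27s^4
s = (1.1 x 10^-9 / 27)^(1/4) = 2.53 × 10^-3 M
[PO4^3-] = s = 2.5 × 10^-3 M

[PO4^3-] ≈ 2.5 x 10^-3 M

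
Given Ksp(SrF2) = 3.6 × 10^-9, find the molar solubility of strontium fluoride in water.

s = 9.7e-4 M

SrF2(s) <=> Sr^2+(aq) + 2 F^-(aq)
Ksp = [Sr^2+][F^-]^2
For each mole of SrF2 that dissolves: [Sr^2+] = s, [F^-] = 2s.
Substituting: Ksp = s(2s)^2 = 4s^3
s = (3.6 × 10^-9 / 4)^(1/3) = 9.7 × 10^-4 M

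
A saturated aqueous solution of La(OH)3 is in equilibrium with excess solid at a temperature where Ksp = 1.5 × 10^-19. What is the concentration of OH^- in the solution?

La(OH)3(s) <=> La^3+(aq) + 3 OH^-(aq)
Ksp = [La^3+][OH^-]^3
For each mole of La(OH)3 that dissolves: [La^3+] = s, [OH^-] = 3s.
Ksp = s(3s)^3 = 27s^4
Solving, s = (1.5 × 10^-19/27)^(1/4) = 8.63 × 10^-6 M
[OH^-] = 3s = 2.6 × 10^-5 M

[OH^-] = 2.6e-5 M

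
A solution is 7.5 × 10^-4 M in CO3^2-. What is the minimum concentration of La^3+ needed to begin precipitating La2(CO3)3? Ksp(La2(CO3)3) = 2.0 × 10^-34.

La2(CO3)3(s) <=> 2 La^3+ + 3 CO3^2-
Ksp = [La^3+]^2[CO3^2-]^3
Precipitation begins when Q = Ksp. With [CO3^2-] = 7.5 × 10^-4 M:
2.0 × 10^-34 = (7.5 × 10^-4)^3 × [La^3+]^2
[La^3+] = (2.0 × 10^-34 / 4.22 × 10^-10)^(1/2) = 6.9 x 10^-13 M

[La^3+] ≈ 6.9 × 10^-13 M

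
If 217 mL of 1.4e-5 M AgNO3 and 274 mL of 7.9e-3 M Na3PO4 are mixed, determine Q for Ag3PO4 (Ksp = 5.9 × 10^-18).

Total volume = 217 + 274 = 491 mL.
[Ag^+] = 1.4 x 10^-5 × (217/491) = 6.19 x 10^-6 M
[PO4^3-] = 7.9 × 10^-3 × (274/491) = 4.41 x 10^-3 M
Ag3PO4(s) ⇌ 3 Ag^+(aq) + PO4^3-(aq), so Q = [Ag^+]^3[PO4^3-]
Q = (6.19 x 10^-6)^3(4.41 x 10^-3) = 1.0 × 10^-18
Q < Ksp, so no precipitate of Ag3PO4 forms.

Q = 1.0 × 10^-18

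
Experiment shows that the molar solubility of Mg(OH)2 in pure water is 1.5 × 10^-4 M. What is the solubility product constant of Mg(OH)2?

Mg(OH)2(s) ⇌ Mg^2+ + 2 OH^-
With molar solubility s: [Mg^2+] = s, [OH^-] = 2s.
Ksp = [Mg^2+][OH^-]^2
Ksp = s(2s)^2 = 4s^3
With s = 1.5 × 10^-4: Ksp = 1.4 × 10^-11

Ksp ≈ 1.4 × 10^-11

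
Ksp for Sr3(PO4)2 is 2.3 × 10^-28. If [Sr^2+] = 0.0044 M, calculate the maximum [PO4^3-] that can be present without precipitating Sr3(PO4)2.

5.2e-11 M

Sr3(PO4)2(s) <=> 3 Sr^2+ + 2 PO4^3-
Ksp = [Sr^2+]^3[PO4^3-]^2
Precipitation begins when Q = Ksp. With [Sr^2+] = 0.0044 M:
2.3 × 10^-28 = (0.0044)^3 × [PO4^3-]^2
[PO4^3-] = (2.3 × 10^-28 / 8.52 x 10^-8)^(1/2) = 5.2 x 10^-11 M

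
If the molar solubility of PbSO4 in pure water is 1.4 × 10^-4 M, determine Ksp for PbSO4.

2.0 × 10^-8

PbSO4(s) ⇌ Pb^2+ + SO4^2-
With molar solubility s: [Pb^2+] = s, [SO4^2-] = s.
Ksp = [Pb^2+][SO4^2-]
Ksp = s × s = s^2
With s = 1.4 × 10^-4: Ksp = 2.0 x 10^-8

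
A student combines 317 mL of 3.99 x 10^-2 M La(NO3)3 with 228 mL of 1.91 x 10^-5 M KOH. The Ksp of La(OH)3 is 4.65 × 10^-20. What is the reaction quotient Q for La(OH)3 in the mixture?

Q ≈ 1.18e-17

Total volume = 317 + 228 = 545 mL.
[La^3+] = 3.99 x 10^-2 × (317/545) = 2.321 × 10^-2 M
[OH^-] = 1.91 × 10^-5 × (228/545) = 7.990 x 10^-6 M
La(OH)3(s) <=> La^3+(aq) + 3 OH^-(aq), so Q = [La^3+][OH^-]^3
Q = (2.321 × 10^-2)(7.990 × 10^-6)^3 = 1.18 x 10^-17
Q > Ksp, so La(OH)3 will precipitate.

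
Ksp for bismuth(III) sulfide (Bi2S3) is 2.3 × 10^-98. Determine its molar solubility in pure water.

Bi2S3(s) ⇌ 2 Bi^3+ + 3 S^2-
Ksp = [Bi^3+]^2[S^2-]^3
Let s = molar solubility. Then [Bi^3+] = 2s and [S^2-] = 3s.
Ksp = (2s)^2(3s)^3 = 108s^5
s = (2.3 × 10^-98 / 108)^(1/5) = 1.2 x 10^-20 M

s = 1.2 × 10^-20 M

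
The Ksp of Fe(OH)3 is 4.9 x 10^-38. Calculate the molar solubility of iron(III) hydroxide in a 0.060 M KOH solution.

Fe(OH)3(s) ⇌ Fe^3+ + 3 OH^-
Ksp = [Fe^3+][OH^-]^3
Let s = moles of Fe(OH)3 that dissolve per litre. [Fe^3+] = s, [OH^-] = 0.060 + 3s ≈ 0.060 (Ksp is small, so little additional dissolves).
Ksp ≈ s × (0.060)^3
s = 2.3 x 10^-34 M
Check: 3s = 6.8 × 10^-34 ≪ 0.060, so the approximation is valid.

s = 2.3 x 10^-34 M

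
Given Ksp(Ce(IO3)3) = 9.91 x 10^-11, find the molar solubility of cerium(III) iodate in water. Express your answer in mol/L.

Ce(IO3)3(s) <=> Ce^3+(aq) + 3 IO3^-(aq)
Ksp = [Ce^3+][IO3^-]^3
If s mol/L of Ce(IO3)3 dissolves, [Ce^3+] = s and [IO3^-] = 3s.
Ksp = s(3s)^3 = 27s^4
Solving, s = (9.91 x 10^-11/27)^(1/4) = 1.38 x 10^-3 M

1.38 × 10^-3 M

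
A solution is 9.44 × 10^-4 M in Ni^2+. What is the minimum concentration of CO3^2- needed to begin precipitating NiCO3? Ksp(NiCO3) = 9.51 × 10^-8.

[CO3^2-] = 1.01 x 10^-4 M

NiCO3(s) ⇌ Ni^2+(aq) + CO3^2-(aq)
Ksp = [Ni^2+][CO3^2-]
Precipitation begins when Q = Ksp. With [Ni^2+] = 9.44 × 10^-4 M:
9.51 × 10^-8 = (9.44 × 10^-4) × [CO3^2-]
[CO3^2-] = (9.51 × 10^-8 / 9.44 x 10^-4) = 1.01 x 10^-4 M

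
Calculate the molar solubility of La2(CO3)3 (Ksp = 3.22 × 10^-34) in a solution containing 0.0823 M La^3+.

La2(CO3)3(s) <=> 2 La^3+ + 3 CO3^2-
Ksp = [La^3+]^2[CO3^2-]^3
If s mol/L dissolves here, [La^3+] = 0.0823 + 2s ≈ 0.0823, [CO3^2-] = 3s (since the La^3+ already present dominates).
Ksp ≈ (0.0823)^2 × (3s)^3
s = 1.21 × 10^-11 M
Check: 2s = 2.4 × 10^-11 ≪ 0.0823, so the approximation is valid.

s = 1.21 × 10^-11 M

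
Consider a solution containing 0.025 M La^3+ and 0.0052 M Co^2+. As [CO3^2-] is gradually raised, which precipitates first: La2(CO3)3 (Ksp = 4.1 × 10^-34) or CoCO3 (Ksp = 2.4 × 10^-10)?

La2(CO3)3

Precipitation of each salt starts when its ion product equals its Ksp.
For La2(CO3)3: 4.1 × 10^-34 = (0.025)^2 × [CO3^2-]^3  ⇒  [CO3^2-] = 8.7 × 10^-11 M.
For CoCO3: 2.4 × 10^-10 = 0.0052 × [CO3^2-]  ⇒  [CO3^2-] = 4.6 × 10^-8 M.
The salt with the lower threshold [CO3^2-] precipitates first: La2(CO3)3.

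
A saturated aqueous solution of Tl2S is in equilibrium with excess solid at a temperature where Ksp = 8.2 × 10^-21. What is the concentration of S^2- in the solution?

1.3 x 10^-7 M

Tl2S(s) ⇌ 2 Tl^+(aq) + S^2-(aq)
Ksp = [Tl^+]^2[S^2-]
For each mole of Tl2S that dissolves: [Tl^+] = 2s, [S^2-] = s.
Substituting: Ksp = (2s)^2s = 4s^3
s = (8.2 × 10^-21 / 4)^(1/3) = 1.27 × 10^-7 M
[S^2-] = s = 1.3 x 10^-7 M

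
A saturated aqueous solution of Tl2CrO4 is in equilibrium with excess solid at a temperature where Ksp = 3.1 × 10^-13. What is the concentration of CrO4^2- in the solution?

Tl2CrO4(s) <=> 2 Tl^+(aq) + CrO4^2-(aq)
Ksp = [Tl^+]^2[CrO4^2-]
With molar solubility s: [Tl^+] = 2s, [CrO4^2-] = s.
So Ksp = (2s)^2 × s = 4s^3
s = (3.1 × 10^-13 / 4)^(1/3) = 4.26 x 10^-5 M
[CrO4^2-] = s = 4.3 × 10^-5 M

4.3 × 10^-5 M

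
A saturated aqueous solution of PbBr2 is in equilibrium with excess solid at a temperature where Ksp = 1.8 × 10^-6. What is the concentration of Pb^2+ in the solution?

PbBr2(s) ⇌ Pb^2+ + 2 Br^-
Ksp = [Pb^2+][Br^-]^2
For each mole of PbBr2 that dissolves: [Pb^2+] = s, [Br^-] = 2s.
Substituting: Ksp = s(2s)^2 = 4s^3
s = (1.8 × 10^-6 / 4)^(1/3) = 7.66 x 10^-3 M
[Pb^2+] = s = 7.7 × 10^-3 M

[Pb^2+] = 7.7 x 10^-3 M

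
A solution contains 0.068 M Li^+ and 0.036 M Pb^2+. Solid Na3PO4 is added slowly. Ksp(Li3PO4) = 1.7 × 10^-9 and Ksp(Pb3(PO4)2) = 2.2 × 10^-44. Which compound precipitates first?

Pb3(PO4)2

Each salt begins to precipitate when Q = Ksp, i.e. when [PO4^3-] reaches its threshold.
For Li3PO4: 1.7 × 10^-9 = (0.068)^3 × [PO4^3-]  ⇒  [PO4^3-] = 5.4 × 10^-6 M.
For Pb3(PO4)2: 2.2 × 10^-44 = (0.036)^3 × [PO4^3-]^2  ⇒  [PO4^3-] = 2.2 x 10^-20 M.
The salt with the lower threshold [PO4^3-] precipitates first: Pb3(PO4)2.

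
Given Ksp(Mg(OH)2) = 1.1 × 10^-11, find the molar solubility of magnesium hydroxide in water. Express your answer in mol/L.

1.4e-4 M

Mg(OH)2(s) <=> Mg^2+ + 2 OH^-
Ksp = [Mg^2+][OH^-]^2
If s mol/L of Mg(OH)2 dissolves, [Mg^2+] = s and [OH^-] = 2s.
So Ksp = s × (2s)^2 = 4s^3
Solving, s = (1.1 × 10^-11/4)^(1/3) = 1.4 x 10^-4 M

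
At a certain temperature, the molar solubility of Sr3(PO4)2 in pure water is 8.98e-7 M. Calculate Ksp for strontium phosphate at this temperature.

Ksp = 6.31 × 10^-29

Sr3(PO4)2(s) ⇌ 3 Sr^2+ + 2 PO4^3-
With molar solubility s: [Sr^2+] = 3s, [PO4^3-] = 2s.
Ksp = [Sr^2+]^3[PO4^3-]^2
Ksp = (3s)^3(2s)^2 = 108s^5
Ksp = 108 × (8.98 × 10^-7)^5 = 6.31 × 10^-29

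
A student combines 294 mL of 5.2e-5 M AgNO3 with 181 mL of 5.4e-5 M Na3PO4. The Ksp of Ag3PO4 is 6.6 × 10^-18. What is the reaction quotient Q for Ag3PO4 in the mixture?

Total volume = 294 + 181 = 475 mL.
[Ag^+] = 5.2 × 10^-5 × (294/475) = 3.22 × 10^-5 M
[PO4^3-] = 5.4 × 10^-5 × (181/475) = 2.06 x 10^-5 M
Ag3PO4(s) ⇌ 3 Ag^+ + PO4^3-, so Q = [Ag^+]^3[PO4^3-]
Q = (3.22 x 10^-5)^3(2.06 × 10^-5) = 6.9 x 10^-19
Q < Ksp, so no precipitate of Ag3PO4 forms.

6.9e-19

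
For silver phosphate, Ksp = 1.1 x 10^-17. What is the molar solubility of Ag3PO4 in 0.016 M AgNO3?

Ag3PO4(s) ⇌ 3 Ag^+ + PO4^3-
Ksp = [Ag^+]^3[PO4^3-]
Let s = moles of Ag3PO4 that dissolve per litre. [Ag^+] = 0.016 + 3s ≈ 0.016, [PO4^3-] = s (common-ion effect: Ag^+ is already 0.016 M).
Ksp ≈ (0.016)^3 × s
s = 2.7 × 10^-12 M
Check: 3s = 8.1 × 10^-12 ≪ 0.016, so the approximation is valid.

s ≈ 2.7 × 10^-12 M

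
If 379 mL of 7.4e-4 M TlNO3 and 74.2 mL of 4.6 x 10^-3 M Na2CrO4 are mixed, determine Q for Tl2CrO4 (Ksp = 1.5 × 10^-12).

Total volume = 379 + 74.2 = 453.2 mL.
[Tl^+] = 7.4 × 10^-4 × (379/453.2) = 6.19 × 10^-4 M
[CrO4^2-] = 4.6 × 10^-3 × (74.2/453.2) = 7.53 × 10^-4 M
Tl2CrO4(s) <=> 2 Tl^+(aq) + CrO4^2-(aq), so Q = [Tl^+]^2[CrO4^2-]
Q = (6.19 x 10^-4)^2(7.53 × 10^-4) = 2.9 x 10^-10
Q > Ksp, so Tl2CrO4 will precipitate.

Q ≈ 2.9 × 10^-10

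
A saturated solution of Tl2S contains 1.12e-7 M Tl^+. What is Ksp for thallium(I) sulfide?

Ksp ≈ 7.02 × 10^-22

Tl2S(s) <=> 2 Tl^+(aq) + S^2-(aq)
Stoichiometry gives [S^2-] = (1/2)[Tl^+] = 5.600 × 10^-8 M.
Ksp = [Tl^+]^2[S^2-]
Ksp = (1.12 × 10^-7)^2 × 5.600 × 10^-8 = 7.02 × 10^-22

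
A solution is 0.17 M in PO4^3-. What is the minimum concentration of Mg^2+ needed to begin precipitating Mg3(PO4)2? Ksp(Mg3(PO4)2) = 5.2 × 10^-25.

Mg3(PO4)2(s) ⇌ 3 Mg^2+(aq) + 2 PO4^3-(aq)
Ksp = [Mg^2+]^3[PO4^3-]^2
Precipitation begins when Q = Ksp. With [PO4^3-] = 0.17 M:
5.2 × 10^-25 = (0.17)^2 × [Mg^2+]^3
[Mg^2+] = (5.2 × 10^-25 / 2.89 × 10^-2)^(1/3) = 2.6 × 10^-8 M

2.6 x 10^-8 M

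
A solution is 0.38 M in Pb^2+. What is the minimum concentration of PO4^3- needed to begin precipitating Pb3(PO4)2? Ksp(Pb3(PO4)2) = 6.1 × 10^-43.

Pb3(PO4)2(s) ⇌ 3 Pb^2+ + 2 PO4^3-
Ksp = [Pb^2+]^3[PO4^3-]^2
Precipitation begins when Q = Ksp. With [Pb^2+] = 0.38 M:
6.1 × 10^-43 = (0.38)^3 × [PO4^3-]^2
[PO4^3-] = (6.1 × 10^-43 / 5.49 x 10^-2)^(1/2) = 3.3 × 10^-21 M

[PO4^3-] = 3.3 × 10^-21 M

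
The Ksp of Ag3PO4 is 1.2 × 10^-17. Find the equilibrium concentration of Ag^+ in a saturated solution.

Ag3PO4(s) <=> 3 Ag^+(aq) + PO4^3-(aq)
Ksp = [Ag^+]^3[PO4^3-]
Let s = molar solubility. Then [Ag^+] = 3s and [PO4^3-] = s.
So Ksp = (3s)^3 × s = 27s^4
s = (1.2 × 10^-17 / 27)^(1/4) = 2.58 × 10^-5 M
[Ag^+] = 3s = 7.7 × 10^-5 M

7.7 × 10^-5 M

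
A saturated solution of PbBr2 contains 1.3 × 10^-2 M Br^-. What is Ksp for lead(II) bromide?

Ksp = 1.1e-6

PbBr2(s) ⇌ Pb^2+ + 2 Br^-
Stoichiometry gives [Pb^2+] = (1/2)[Br^-] = 6.50 × 10^-3 M.
Ksp = [Pb^2+][Br^-]^2
Ksp = 6.50 × 10^-3 × (1.3 x 10^-2)^2 = 1.1 x 10^-6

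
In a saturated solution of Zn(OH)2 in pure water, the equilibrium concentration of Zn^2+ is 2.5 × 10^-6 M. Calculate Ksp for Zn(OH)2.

Ksp ≈ 6.3 × 10^-17

Zn(OH)2(s) <=> Zn^2+ + 2 OH^-
Stoichiometry gives [OH^-] = (2/1)[Zn^2+] = 5.00 × 10^-6 M.
Ksp = [Zn^2+][OH^-]^2
Ksp = 2.5 x 10^-6 × (5.00 x 10^-6)^2 = 6.3 x 10^-17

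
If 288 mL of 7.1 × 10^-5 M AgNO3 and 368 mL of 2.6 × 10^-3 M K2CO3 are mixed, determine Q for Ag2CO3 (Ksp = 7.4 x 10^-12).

Q = 1.4e-12

Total volume = 288 + 368 = 656 mL.
[Ag^+] = 7.1 × 10^-5 × (288/656) = 3.12 x 10^-5 M
[CO3^2-] = 2.6 × 10^-3 × (368/656) = 1.46 x 10^-3 M
Ag2CO3(s) ⇌ 2 Ag^+ + CO3^2-, so Q = [Ag^+]^2[CO3^2-]
Q = (3.12 x 10^-5)^2(1.46 × 10^-3) = 1.4 × 10^-12
Q < Ksp, so no precipitate of Ag2CO3 forms.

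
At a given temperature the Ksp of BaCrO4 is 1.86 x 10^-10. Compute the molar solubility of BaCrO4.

s = 1.36 x 10^-5 M

BaCrO4(s) <=> Ba^2+ + CrO4^2-
Ksp = [Ba^2+][CrO4^2-]
Let s = molar solubility. Then [Ba^2+] = s and [CrO4^2-] = s.
Ksp = (s)(s) = s^2
s = √(1.86 x 10^-10) = 1.36 × 10^-5 M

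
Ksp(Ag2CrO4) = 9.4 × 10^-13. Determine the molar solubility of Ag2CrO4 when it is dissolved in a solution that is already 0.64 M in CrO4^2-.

Ag2CrO4(s) ⇌ 2 Ag^+(aq) + CrO4^2-(aq)
Ksp = [Ag^+]^2[CrO4^2-]
Let s be the molar solubility in this solution. [Ag^+] = 2s, [CrO4^2-] = 0.64 + s ≈ 0.64 (common-ion effect: CrO4^2- is already 0.64 M).
Ksp ≈ (2s)^2 × 0.64
s = 6.1 × 10^-7 M
Check: s = 6.1 × 10^-7 ≪ 0.64, so the approximation is valid.

s ≈ 6.1 × 10^-7 M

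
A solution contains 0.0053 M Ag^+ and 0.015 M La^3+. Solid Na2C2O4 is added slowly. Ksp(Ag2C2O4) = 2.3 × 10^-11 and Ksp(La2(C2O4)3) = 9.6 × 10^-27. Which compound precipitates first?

Each salt begins to precipitate when Q = Ksp, i.e. when [C2O4^2-] reaches its threshold.
For Ag2C2O4: 2.3 × 10^-11 = (0.0053)^2 × [C2O4^2-]  ⇒  [C2O4^2-] = 8.2 × 10^-7 M.
For La2(C2O4)3: 9.6 × 10^-27 = (0.015)^2 × [C2O4^2-]^3  ⇒  [C2O4^2-] = 3.5 x 10^-8 M.
The salt with the lower threshold [C2O4^2-] precipitates first: La2(C2O4)3.

La2(C2O4)3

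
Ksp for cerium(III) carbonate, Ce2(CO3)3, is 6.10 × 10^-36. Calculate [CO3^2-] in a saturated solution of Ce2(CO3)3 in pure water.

1.07 × 10^-7 M

Ce2(CO3)3(s) ⇌ 2 Ce^3+(aq) + 3 CO3^2-(aq)
Ksp = [Ce^3+]^2[CO3^2-]^3
For each mole of Ce2(CO3)3 that dissolves: [Ce^3+] = 2s, [CO3^2-] = 3s.
Ksp = (2s)^2(3s)^3 = 108s^5
s^5 = 6.10 × 10^-36 / 108, so s = 3.551 × 10^-8 M
[CO3^2-] = 3s = 1.07 x 10^-7 M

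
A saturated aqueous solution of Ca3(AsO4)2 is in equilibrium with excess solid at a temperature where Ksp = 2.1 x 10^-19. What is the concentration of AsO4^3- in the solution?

1.4 × 10^-4 M

Ca3(AsO4)2(s) ⇌ 3 Ca^2+(aq) + 2 AsO4^3-(aq)
Ksp = [Ca^2+]^3[AsO4^3-]^2
For each mole of Ca3(AsO4)2 that dissolves: [Ca^2+] = 3s, [AsO4^3-] = 2s.
Substituting: Ksp = (3s)^3(2s)^2 = 108s^5
s^5 = 2.1 x 10^-19 / 108, so s = 7.21 × 10^-5 M
[AsO4^3-] = 2s = 1.4 × 10^-4 M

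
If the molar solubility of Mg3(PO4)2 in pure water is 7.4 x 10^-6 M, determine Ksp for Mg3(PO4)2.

Ksp = 2.4 × 10^-24

Mg3(PO4)2(s) ⇌ 3 Mg^2+ + 2 PO4^3-
With molar solubility s: [Mg^2+] = 3s, [PO4^3-] = 2s.
Ksp = [Mg^2+]^3[PO4^3-]^2
Substituting: Ksp = (3s)^3(2s)^2 = 108s^5
Ksp = 108 × (7.4 × 10^-6)^5 = 2.4 × 10^-24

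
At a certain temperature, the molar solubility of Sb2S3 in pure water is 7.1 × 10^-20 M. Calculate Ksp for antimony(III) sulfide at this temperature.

1.9 × 10^-94

Sb2S3(s) ⇌ 2 Sb^3+(aq) + 3 S^2-(aq)
If s mol/L of Sb2S3 dissolves, [Sb^3+] = 2s and [S^2-] = 3s.
Ksp = [Sb^3+]^2[S^2-]^3
Substituting: Ksp = (2s)^2(3s)^3 = 108s^5
With s = 7.1 × 10^-20: Ksp = 1.9 × 10^-94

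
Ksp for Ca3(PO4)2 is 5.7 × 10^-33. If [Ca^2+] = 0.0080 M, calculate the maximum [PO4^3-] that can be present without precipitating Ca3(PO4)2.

Ca3(PO4)2(s) ⇌ 3 Ca^2+ + 2 PO4^3-
Ksp = [Ca^2+]^3[PO4^3-]^2
Precipitation begins when Q = Ksp. With [Ca^2+] = 0.0080 M:
5.7 × 10^-33 = (0.0080)^3 × [PO4^3-]^2
[PO4^3-] = (5.7 × 10^-33 / 5.12 × 10^-7)^(1/2) = 1.1 x 10^-13 M

1.1 × 10^-13 M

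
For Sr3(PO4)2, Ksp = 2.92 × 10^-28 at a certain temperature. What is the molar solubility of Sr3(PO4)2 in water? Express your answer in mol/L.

s = 1.22 × 10^-6 M

Sr3(PO4)2(s) <=> 3 Sr^2+(aq) + 2 PO4^3-(aq)
Ksp = [Sr^2+]^3[PO4^3-]^2
With molar solubility s: [Sr^2+] = 3s, [PO4^3-] = 2s.
Ksp = (3s)^3(2s)^2 = 108s^5
Solving, s = (2.92 × 10^-28/108)^(1/5) = 1.22 × 10^-6 M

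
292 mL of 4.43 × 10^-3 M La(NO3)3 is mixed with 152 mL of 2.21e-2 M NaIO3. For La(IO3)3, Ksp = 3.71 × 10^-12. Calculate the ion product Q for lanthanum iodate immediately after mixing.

Q ≈ 1.26e-9

Total volume = 292 + 152 = 444 mL.
[La^3+] = 4.43 × 10^-3 × (292/444) = 2.913 x 10^-3 M
[IO3^-] = 2.21 × 10^-2 × (152/444) = 7.566 × 10^-3 M
La(IO3)3(s) ⇌ La^3+(aq) + 3 IO3^-(aq), so Q = [La^3+][IO3^-]^3
Q = (2.913 x 10^-3)(7.566 × 10^-3)^3 = 1.26 × 10^-9
Q > Ksp, so La(IO3)3 will precipitate.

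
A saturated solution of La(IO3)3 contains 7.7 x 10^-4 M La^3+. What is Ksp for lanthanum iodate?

Ksp = 9.5 × 10^-12

La(IO3)3(s) <=> La^3+(aq) + 3 IO3^-(aq)
Stoichiometry gives [IO3^-] = (3/1)[La^3+] = 2.31 × 10^-3 M.
Ksp = [La^3+][IO3^-]^3
Ksp = 7.7 × 10^-4 × (2.31 x 10^-3)^3 = 9.5 × 10^-12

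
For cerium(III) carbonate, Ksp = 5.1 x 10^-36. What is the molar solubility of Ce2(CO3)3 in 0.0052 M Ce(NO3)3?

s = 1.9 x 10^-11 M

Ce2(CO3)3(s) ⇌ 2 Ce^3+(aq) + 3 CO3^2-(aq)
Ksp = [Ce^3+]^2[CO3^2-]^3
If s mol/L dissolves here, [Ce^3+] = 0.0052 + 2s ≈ 0.0052, [CO3^2-] = 3s (Ksp is small, so little additional dissolves).
Ksp ≈ (0.0052)^2 × (3s)^3
s = 1.9 × 10^-11 M
Check: 2s = 3.8 x 10^-11 ≪ 0.0052, so the approximation is valid.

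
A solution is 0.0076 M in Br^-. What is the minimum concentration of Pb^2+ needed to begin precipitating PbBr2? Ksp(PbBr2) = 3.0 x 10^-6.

[Pb^2+] ≈ 5.2 × 10^-2 M

PbBr2(s) <=> Pb^2+ + 2 Br^-
Ksp = [Pb^2+][Br^-]^2
Precipitation begins when Q = Ksp. With [Br^-] = 0.0076 M:
3.0 x 10^-6 = (0.0076)^2 × [Pb^2+]
[Pb^2+] = (3.0 x 10^-6 / 5.78 × 10^-5) = 5.2 × 10^-2 M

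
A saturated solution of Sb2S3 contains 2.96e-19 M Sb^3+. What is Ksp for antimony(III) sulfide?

7.67 x 10^-93

Sb2S3(s) ⇌ 2 Sb^3+(aq) + 3 S^2-(aq)
Stoichiometry gives [S^2-] = (3/2)[Sb^3+] = 4.440 x 10^-19 M.
Ksp = [Sb^3+]^2[S^2-]^3
Ksp = (2.96 × 10^-19)^2 × (4.440 × 10^-19)^3 = 7.67 × 10^-93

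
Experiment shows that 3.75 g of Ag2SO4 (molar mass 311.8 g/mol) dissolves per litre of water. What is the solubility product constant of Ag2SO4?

Ksp ≈ 6.96 × 10^-6

Molar solubility s = (3.75 g/L) / (311.8 g/mol) = 1.203 × 10^-2 M.
Ag2SO4(s) ⇌ 2 Ag^+ + SO4^2-
With molar solubility s: [Ag^+] = 2s, [SO4^2-] = s.
Ksp = [Ag^+]^2[SO4^2-]
Ksp = (2s)^2s = 4s^3
Ksp = 4 × (1.203 x 10^-2)^3 = 6.96 × 10^-6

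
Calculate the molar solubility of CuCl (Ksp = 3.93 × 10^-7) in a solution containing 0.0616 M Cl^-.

s ≈ 6.38 × 10^-6 M

CuCl(s) ⇌ Cu^+(aq) + Cl^-(aq)
Ksp = [Cu^+][Cl^-]
Let s = moles of CuCl that dissolve per litre. [Cu^+] = s, [Cl^-] = 0.0616 + s ≈ 0.0616 (common-ion effect: Cl^- is already 0.0616 M).
Ksp ≈ s × 0.0616
s = 6.38 × 10^-6 M
Check: s = 6.4 x 10^-6 ≪ 0.0616, so the approximation is valid.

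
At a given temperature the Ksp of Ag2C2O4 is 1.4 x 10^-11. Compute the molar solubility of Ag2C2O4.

Ag2C2O4(s) <=> 2 Ag^+(aq) + C2O4^2-(aq)
Ksp = [Ag^+]^2[C2O4^2-]
With molar solubility s: [Ag^+] = 2s, [C2O4^2-] = s.
So Ksp = (2s)^2 × s = 4s^3
s^3 = 1.4 x 10^-11 / 4, so s = 1.5 × 10^-4 M

1.5 x 10^-4 M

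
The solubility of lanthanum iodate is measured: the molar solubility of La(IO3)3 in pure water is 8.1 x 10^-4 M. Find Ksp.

La(IO3)3(s) <=> La^3+(aq) + 3 IO3^-(aq)
With molar solubility s: [La^3+] = s, [IO3^-] = 3s.
Ksp = [La^3+][IO3^-]^3
Substituting: Ksp = s(3s)^3 = 27s^4
With s = 8.1 × 10^-4: Ksp = 1.2 × 10^-11

Ksp = 1.2 × 10^-11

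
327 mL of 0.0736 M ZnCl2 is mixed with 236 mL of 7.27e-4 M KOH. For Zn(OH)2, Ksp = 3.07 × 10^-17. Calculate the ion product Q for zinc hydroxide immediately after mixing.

Q = 3.97 x 10^-9

Total volume = 327 + 236 = 563 mL.
[Zn^2+] = 7.36 × 10^-2 × (327/563) = 4.275 × 10^-2 M
[OH^-] = 7.27 × 10^-4 × (236/563) = 3.047 × 10^-4 M
Zn(OH)2(s) ⇌ Zn^2+ + 2 OH^-, so Q = [Zn^2+][OH^-]^2
Q = (4.275 × 10^-2)(3.047 × 10^-4)^2 = 3.97 × 10^-9
Q > Ksp, so Zn(OH)2 will precipitate.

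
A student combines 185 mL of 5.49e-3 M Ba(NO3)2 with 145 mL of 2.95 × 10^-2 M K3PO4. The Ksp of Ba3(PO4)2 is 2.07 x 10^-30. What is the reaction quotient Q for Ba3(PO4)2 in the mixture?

Q = 4.90 x 10^-12

Total volume = 185 + 145 = 330 mL.
[Ba^2+] = 5.49 x 10^-3 × (185/330) = 3.078 x 10^-3 M
[PO4^3-] = 2.95 x 10^-2 × (145/330) = 1.296 × 10^-2 M
Ba3(PO4)2(s) ⇌ 3 Ba^2+ + 2 PO4^3-, so Q = [Ba^2+]^3[PO4^3-]^2
Q = (3.078 x 10^-3)^3(1.296 x 10^-2)^2 = 4.90 × 10^-12
Q > Ksp, so Ba3(PO4)2 will precipitate.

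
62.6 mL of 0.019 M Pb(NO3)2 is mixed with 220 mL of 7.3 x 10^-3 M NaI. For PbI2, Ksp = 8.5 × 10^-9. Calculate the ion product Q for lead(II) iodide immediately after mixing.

Total volume = 62.6 + 220 = 282.6 mL.
[Pb^2+] = 1.9 × 10^-2 × (62.6/282.6) = 4.21 x 10^-3 M
[I^-] = 7.3 x 10^-3 × (220/282.6) = 5.68 × 10^-3 M
PbI2(s) <=> Pb^2+ + 2 I^-, so Q = [Pb^2+][I^-]^2
Q = (4.21 × 10^-3)(5.68 x 10^-3)^2 = 1.4 x 10^-7
Q > Ksp, so PbI2 will precipitate.

1.4 x 10^-7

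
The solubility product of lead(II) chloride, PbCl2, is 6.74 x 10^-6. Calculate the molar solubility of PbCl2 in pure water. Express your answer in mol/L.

PbCl2(s) <=> Pb^2+ + 2 Cl^-
Ksp = [Pb^2+][Cl^-]^2
If s mol/L of PbCl2 dissolves, [Pb^2+] = s and [Cl^-] = 2s.
So Ksp = s × (2s)^2 = 4s^3
s = (6.74 x 10^-6 / 4)^(1/3) = 1.19 × 10^-2 M

s ≈ 1.19 × 10^-2 M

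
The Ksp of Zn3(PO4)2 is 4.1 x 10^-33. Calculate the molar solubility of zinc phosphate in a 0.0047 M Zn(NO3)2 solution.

Zn3(PO4)2(s) <=> 3 Zn^2+ + 2 PO4^3-
Ksp = [Zn^2+]^3[PO4^3-]^2
Let s = moles of Zn3(PO4)2 that dissolve per litre. [Zn^2+] = 0.0047 + 3s ≈ 0.0047, [PO4^3-] = 2s (common-ion effect: Zn^2+ is already 0.0047 M).
Ksp ≈ (0.0047)^3 × (2s)^2
s = 9.9 x 10^-14 M
Check: 3s = 3.0 × 10^-13 ≪ 0.0047, so the approximation is valid.

9.9e-14 M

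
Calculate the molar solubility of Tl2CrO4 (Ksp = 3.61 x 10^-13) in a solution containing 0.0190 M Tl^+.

Tl2CrO4(s) ⇌ 2 Tl^+ + CrO4^2-
Ksp = [Tl^+]^2[CrO4^2-]
If s mol/L dissolves here, [Tl^+] = 0.0190 + 2s ≈ 0.0190, [CrO4^2-] = s (since the Tl^+ already present dominates).
Ksp ≈ (0.0190)^2 × s
s = 1.00 x 10^-9 M
Check: 2s = 2.0 × 10^-9 ≪ 0.0190, so the approximation is valid.

1.00 × 10^-9 M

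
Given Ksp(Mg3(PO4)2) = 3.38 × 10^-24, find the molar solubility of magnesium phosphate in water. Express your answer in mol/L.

Mg3(PO4)2(s) ⇌ 3 Mg^2+ + 2 PO4^3-
Ksp = [Mg^2+]^3[PO4^3-]^2
If s mol/L of Mg3(PO4)2 dissolves, [Mg^2+] = 3s and [PO4^3-] = 2s.
Substituting: Ksp = (3s)^3(2s)^2 = 108s^5
s^5 = 3.38 × 10^-24 / 108, so s = 7.93 × 10^-6 M

7.93e-6 M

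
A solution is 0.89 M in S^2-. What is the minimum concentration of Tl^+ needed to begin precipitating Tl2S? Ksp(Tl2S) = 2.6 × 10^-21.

Tl2S(s) ⇌ 2 Tl^+(aq) + S^2-(aq)
Ksp = [Tl^+]^2[S^2-]
Precipitation begins when Q = Ksp. With [S^2-] = 0.89 M:
2.6 × 10^-21 = (0.89) × [Tl^+]^2
[Tl^+] = (2.6 × 10^-21 / 8.9 x 10^-1)^(1/2) = 5.4 × 10^-11 M

5.4 × 10^-11 M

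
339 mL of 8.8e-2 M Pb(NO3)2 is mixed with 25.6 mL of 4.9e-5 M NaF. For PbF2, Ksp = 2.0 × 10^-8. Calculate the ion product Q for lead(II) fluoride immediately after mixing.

Q = 9.7 × 10^-13

Total volume = 339 + 25.6 = 364.6 mL.
[Pb^2+] = 8.8 × 10^-2 × (339/364.6) = 8.18 x 10^-2 M
[F^-] = 4.9 x 10^-5 × (25.6/364.6) = 3.44 x 10^-6 M
PbF2(s) ⇌ Pb^2+ + 2 F^-, so Q = [Pb^2+][F^-]^2
Q = (8.18 × 10^-2)(3.44 × 10^-6)^2 = 9.7 × 10^-13
Q < Ksp, so no precipitate of PbF2 forms.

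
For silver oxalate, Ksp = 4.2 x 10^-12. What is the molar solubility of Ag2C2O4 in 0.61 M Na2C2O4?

Ag2C2O4(s) <=> 2 Ag^+(aq) + C2O4^2-(aq)
Ksp = [Ag^+]^2[C2O4^2-]
If s mol/L dissolves here, [Ag^+] = 2s, [C2O4^2-] = 0.61 + s ≈ 0.61 (since C2O4^2- from Na2C2O4 dominates).
Ksp ≈ (2s)^2 × 0.61
s = 1.3 × 10^-6 M
Check: s = 1.3 × 10^-6 ≪ 0.61, so the approximation is valid.

1.3 × 10^-6 M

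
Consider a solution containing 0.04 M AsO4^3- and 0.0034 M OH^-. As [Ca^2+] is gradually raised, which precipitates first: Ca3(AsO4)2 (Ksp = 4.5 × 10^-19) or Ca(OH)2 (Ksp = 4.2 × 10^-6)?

Each salt begins to precipitate when Q = Ksp, i.e. when [Ca^2+] reaches its threshold.
For Ca3(AsO4)2: 4.5 × 10^-19 = (0.04)^2 × [Ca^2+]^3  ⇒  [Ca^2+] = 6.6 × 10^-6 M.
For Ca(OH)2: 4.2 × 10^-6 = (0.0034)^2 × [Ca^2+]  ⇒  [Ca^2+] = 3.6 x 10^-1 M.
The salt with the lower threshold [Ca^2+] precipitates first: Ca3(AsO4)2.

Ca3(AsO4)2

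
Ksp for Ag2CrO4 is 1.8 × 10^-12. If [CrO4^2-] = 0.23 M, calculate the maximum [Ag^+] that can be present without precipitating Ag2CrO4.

Ag2CrO4(s) <=> 2 Ag^+ + CrO4^2-
Ksp = [Ag^+]^2[CrO4^2-]
Precipitation begins when Q = Ksp. With [CrO4^2-] = 0.23 M:
1.8 × 10^-12 = (0.23) × [Ag^+]^2
[Ag^+] = (1.8 × 10^-12 / 2.3 × 10^-1)^(1/2) = 2.8 x 10^-6 M

2.8 x 10^-6 M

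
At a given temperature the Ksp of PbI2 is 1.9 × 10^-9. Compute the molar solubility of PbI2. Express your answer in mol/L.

7.8e-4 M

PbI2(s) <=> Pb^2+(aq) + 2 I^-(aq)
Ksp = [Pb^2+][I^-]^2
If s mol/L of PbI2 dissolves, [Pb^2+] = s and [I^-] = 2s.
So Ksp = s × (2s)^2 = 4s^3
s^3 = 1.9 × 10^-9 / 4, so s = 7.8 × 10^-4 M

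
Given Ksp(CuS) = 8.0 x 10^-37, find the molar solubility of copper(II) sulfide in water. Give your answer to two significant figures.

s ≈ 8.9e-19 M

CuS(s) ⇌ Cu^2+ + S^2-
Ksp = [Cu^2+][S^2-]
If s mol/L of CuS dissolves, [Cu^2+] = s and [S^2-] = s.
Ksp = (s)(s) = s^2
s = √(8.0 x 10^-37) = 8.9 × 10^-19 M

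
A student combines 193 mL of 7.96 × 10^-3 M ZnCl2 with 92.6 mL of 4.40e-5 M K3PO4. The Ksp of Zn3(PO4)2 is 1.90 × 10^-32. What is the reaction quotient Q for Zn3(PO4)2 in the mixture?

Total volume = 193 + 92.6 = 285.6 mL.
[Zn^2+] = 7.96 × 10^-3 × (193/285.6) = 5.379 x 10^-3 M
[PO4^3-] = 4.40 x 10^-5 × (92.6/285.6) = 1.427 × 10^-5 M
Zn3(PO4)2(s) ⇌ 3 Zn^2+ + 2 PO4^3-, so Q = [Zn^2+]^3[PO4^3-]^2
Q = (5.379 x 10^-3)^3(1.427 x 10^-5)^2 = 3.17 × 10^-17
Q > Ksp, so Zn3(PO4)2 will precipitate.

3.17 x 10^-17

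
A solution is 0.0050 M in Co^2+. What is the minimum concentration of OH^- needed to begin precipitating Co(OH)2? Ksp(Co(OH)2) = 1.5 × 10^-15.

5.5e-7 M

Co(OH)2(s) <=> Co^2+ + 2 OH^-
Ksp = [Co^2+][OH^-]^2
Precipitation begins when Q = Ksp. With [Co^2+] = 0.0050 M:
1.5 × 10^-15 = (0.0050) × [OH^-]^2
[OH^-] = (1.5 × 10^-15 / 5.0 x 10^-3)^(1/2) = 5.5 x 10^-7 M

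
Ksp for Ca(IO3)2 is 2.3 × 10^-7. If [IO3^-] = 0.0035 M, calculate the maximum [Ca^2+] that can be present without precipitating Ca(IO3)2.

Ca(IO3)2(s) <=> Ca^2+ + 2 IO3^-
Ksp = [Ca^2+][IO3^-]^2
Precipitation begins when Q = Ksp. With [IO3^-] = 0.0035 M:
2.3 × 10^-7 = (0.0035)^2 × [Ca^2+]
[Ca^2+] = (2.3 × 10^-7 / 1.23 x 10^-5) = 1.9 × 10^-2 M

[Ca^2+] ≈ 1.9 × 10^-2 M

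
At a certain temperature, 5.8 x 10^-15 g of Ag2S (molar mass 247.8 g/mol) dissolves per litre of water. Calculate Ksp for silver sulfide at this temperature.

Molar solubility s = (5.8 × 10^-15 g/L) / (247.8 g/mol) = 2.34 × 10^-17 M.
Ag2S(s) <=> 2 Ag^+(aq) + S^2-(aq)
If s mol/L of Ag2S dissolves, [Ag^+] = 2s and [S^2-] = s.
Ksp = [Ag^+]^2[S^2-]
Substituting: Ksp = (2s)^2s = 4s^3
With s = 2.34 × 10^-17: Ksp = 5.1 × 10^-50

Ksp ≈ 5.1 × 10^-50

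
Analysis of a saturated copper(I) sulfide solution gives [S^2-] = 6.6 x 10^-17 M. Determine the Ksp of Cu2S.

Cu2S(s) ⇌ 2 Cu^+(aq) + S^2-(aq)
Stoichiometry gives [Cu^+] = (2/1)[S^2-] = 1.32 x 10^-16 M.
Ksp = [Cu^+]^2[S^2-]
Ksp = (1.32 x 10^-16)^2 × 6.6 × 10^-17 = 1.1 × 10^-48

1.1 × 10^-48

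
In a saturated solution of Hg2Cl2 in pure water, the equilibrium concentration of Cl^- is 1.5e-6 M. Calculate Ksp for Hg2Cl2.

Hg2Cl2(s) <=> Hg2^2+(aq) + 2 Cl^-(aq)
Stoichiometry gives [Hg2^2+] = (1/2)[Cl^-] = 7.50 × 10^-7 M.
Ksp = [Hg2^2+][Cl^-]^2
Ksp = 7.50 × 10^-7 × (1.5 x 10^-6)^2 = 1.7 × 10^-18

Ksp ≈ 1.7e-18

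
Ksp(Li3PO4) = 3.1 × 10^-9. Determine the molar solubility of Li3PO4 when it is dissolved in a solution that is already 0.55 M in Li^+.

Li3PO4(s) ⇌ 3 Li^+ + PO4^3-
Ksp = [Li^+]^3[PO4^3-]
Let s = moles of Li3PO4 that dissolve per litre. [Li^+] = 0.55 + 3s ≈ 0.55, [PO4^3-] = s (Ksp is small, so little additional dissolves).
Ksp ≈ (0.55)^3 × s
s = 1.9 × 10^-8 M
Check: 3s = 5.6 x 10^-8 ≪ 0.55, so the approximation is valid.

s ≈ 1.9e-8 M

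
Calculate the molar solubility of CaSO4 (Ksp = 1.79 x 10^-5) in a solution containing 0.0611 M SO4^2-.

CaSO4(s) ⇌ Ca^2+ + SO4^2-
Ksp = [Ca^2+][SO4^2-]
Let s = moles of CaSO4 that dissolve per litre. [Ca^2+] = s, [SO4^2-] = 0.0611 + s ≈ 0.0611 (Ksp is small, so little additional dissolves).
Ksp ≈ s × 0.0611
s = 2.93 × 10^-4 M
Check: s = 2.9 × 10^-4 ≪ 0.0611, so the approximation is valid.

s ≈ 2.93 × 10^-4 M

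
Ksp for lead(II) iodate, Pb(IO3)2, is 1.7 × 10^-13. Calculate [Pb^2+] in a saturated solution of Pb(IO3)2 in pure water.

3.5 x 10^-5 M

Pb(IO3)2(s) ⇌ Pb^2+(aq) + 2 IO3^-(aq)
Ksp = [Pb^2+][IO3^-]^2
Let s = molar solubility. Then [Pb^2+] = s and [IO3^-] = 2s.
Substituting: Ksp = s(2s)^2 = 4s^3
s^3 = 1.7 × 10^-13 / 4, so s = 3.49 × 10^-5 M
[Pb^2+] = s = 3.5 x 10^-5 M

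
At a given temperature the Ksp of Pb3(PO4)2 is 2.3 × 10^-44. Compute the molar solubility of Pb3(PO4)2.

s = 7.3 × 10^-10 M

Pb3(PO4)2(s) ⇌ 3 Pb^2+ + 2 PO4^3-
Ksp = [Pb^2+]^3[PO4^3-]^2
For each mole of Pb3(PO4)2 that dissolves: [Pb^2+] = 3s, [PO4^3-] = 2s.
So Ksp = (3s)^3 × (2s)^2 = 108s^5
s = (2.3 × 10^-44 / 108)^(1/5) = 7.3 × 10^-10 M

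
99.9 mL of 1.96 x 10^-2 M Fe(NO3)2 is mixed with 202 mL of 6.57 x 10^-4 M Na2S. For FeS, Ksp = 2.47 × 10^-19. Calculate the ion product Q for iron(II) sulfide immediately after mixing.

2.85 × 10^-6

Total volume = 99.9 + 202 = 301.9 mL.
[Fe^2+] = 1.96 x 10^-2 × (99.9/301.9) = 6.486 x 10^-3 M
[S^2-] = 6.57 × 10^-4 × (202/301.9) = 4.396 x 10^-4 M
FeS(s) ⇌ Fe^2+(aq) + S^2-(aq), so Q = [Fe^2+][S^2-]
Q = (6.486 x 10^-3)(4.396 × 10^-4) = 2.85 × 10^-6
Q > Ksp, so FeS will precipitate.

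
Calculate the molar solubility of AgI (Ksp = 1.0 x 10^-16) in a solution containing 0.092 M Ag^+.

AgI(s) <=> Ag^+ + I^-
Ksp = [Ag^+][I^-]
If s mol/L dissolves here, [Ag^+] = 0.092 + s ≈ 0.092, [I^-] = s (Ksp is small, so little additional dissolves).
Ksp ≈ 0.092 × s
s = 1.1 × 10^-15 M
Check: s = 1.1 × 10^-15 ≪ 0.092, so the approximation is valid.

1.1 × 10^-15 M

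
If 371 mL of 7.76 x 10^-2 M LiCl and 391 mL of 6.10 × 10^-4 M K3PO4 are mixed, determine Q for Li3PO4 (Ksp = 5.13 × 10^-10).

Q = 1.69e-8

Total volume = 371 + 391 = 762 mL.
[Li^+] = 7.76 x 10^-2 × (371/762) = 3.778 × 10^-2 M
[PO4^3-] = 6.10 x 10^-4 × (391/762) = 3.130 x 10^-4 M
Li3PO4(s) ⇌ 3 Li^+(aq) + PO4^3-(aq), so Q = [Li^+]^3[PO4^3-]
Q = (3.778 x 10^-2)^3(3.130 x 10^-4) = 1.69 × 10^-8
Q > Ksp, so Li3PO4 will precipitate.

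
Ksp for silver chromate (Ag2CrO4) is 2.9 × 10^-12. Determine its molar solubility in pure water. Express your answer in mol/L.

s = 9.0e-5 M

Ag2CrO4(s) ⇌ 2 Ag^+ + CrO4^2-
Ksp = [Ag^+]^2[CrO4^2-]
Let s = molar solubility. Then [Ag^+] = 2s and [CrO4^2-] = s.
Substituting: Ksp = (2s)^2s = 4s^3
s^3 = 2.9 × 10^-12 / 4, so s = 9.0 × 10^-5 M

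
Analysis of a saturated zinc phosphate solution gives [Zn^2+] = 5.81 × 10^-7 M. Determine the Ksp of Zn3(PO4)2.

Zn3(PO4)2(s) <=> 3 Zn^2+(aq) + 2 PO4^3-(aq)
Stoichiometry gives [PO4^3-] = (2/3)[Zn^2+] = 3.873 x 10^-7 M.
Ksp = [Zn^2+]^3[PO4^3-]^2
Ksp = (5.81 x 10^-7)^3 × (3.873 × 10^-7)^2 = 2.94 × 10^-32

2.94e-32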